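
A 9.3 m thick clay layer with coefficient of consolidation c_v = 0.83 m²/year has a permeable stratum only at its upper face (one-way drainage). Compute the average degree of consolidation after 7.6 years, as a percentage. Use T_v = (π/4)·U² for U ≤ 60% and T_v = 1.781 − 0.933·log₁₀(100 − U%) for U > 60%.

Drainage path length: H_d = H = 9.3 m (single drainage).
T_v = c_v·t/H_d² = 0.83×7.6/9.3² = 0.072933.
T_v = 0.072933 corresponds to the U ≤ 60% branch:
U = √(4T_v/π) = 0.3047

U ≈ 30.5 %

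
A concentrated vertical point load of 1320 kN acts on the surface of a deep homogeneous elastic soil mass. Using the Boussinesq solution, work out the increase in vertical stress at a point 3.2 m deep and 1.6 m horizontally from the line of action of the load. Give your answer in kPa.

Boussinesq vertical stress below a point load on an elastic half-space:
Δσ_z = 3P/(2πz²) · [1 + (r/z)²]^(−5/2)
r/z = 1.6/3.2 = 0.5; [1+(r/z)²]^(−5/2) = 0.57243.
Δσ_z = 3×1320/(2π×3.2²) × 0.57243 = 61.548 × 0.57243 = 35.23 kPa

Δσ_z ≈ 35.2 kPa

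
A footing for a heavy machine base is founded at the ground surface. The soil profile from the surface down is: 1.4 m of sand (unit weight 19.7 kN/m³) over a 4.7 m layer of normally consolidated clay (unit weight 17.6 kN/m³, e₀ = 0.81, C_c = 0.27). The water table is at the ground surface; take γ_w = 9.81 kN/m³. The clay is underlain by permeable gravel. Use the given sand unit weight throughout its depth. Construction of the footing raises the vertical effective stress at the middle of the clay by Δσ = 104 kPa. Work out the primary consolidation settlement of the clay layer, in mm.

Mid-depth of clay below the ground surface: z = 1.4 + 4.7/2 = 3.75 m.
Total vertical stress at mid-clay: σ_v = 19.7×1.4 + 17.6×2.35 = 68.94 kPa.
Pore pressure: u = 9.81×(3.75 − 0) = 36.788 kPa.
Initial effective stress: σ'_0 = σ_v − u = 68.94 − 36.788 = 32.152 kPa.
Final effective stress: σ'_f = σ'_0 + Δσ = 32.152 + 104 = 136.15 kPa.
Normally consolidated clay, so the full stress increment lies on the virgin compression line:
S_c = C_c·H/(1+e₀)·log₁₀(σ'_f/σ'_0) = 0.27×4.7/(1+0.81)×log₁₀(136.15/32.152)
    = 0.7011 × 0.62681 = 0.4395 m

S_c ≈ 439 mm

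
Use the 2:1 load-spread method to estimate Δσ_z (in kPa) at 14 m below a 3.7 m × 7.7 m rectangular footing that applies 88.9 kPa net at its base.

Δσ_z ≈ 6.59 kPa

By the 2:1 method the load spreads at 1 horizontal : 2 vertical, so at depth z the loaded area has grown by z in each plan dimension:
Δσ = qBL/((B+z)(L+z)) = 88.9×3.7×7.7/((3.7+14)(7.7+14)) = 6.5942 kPa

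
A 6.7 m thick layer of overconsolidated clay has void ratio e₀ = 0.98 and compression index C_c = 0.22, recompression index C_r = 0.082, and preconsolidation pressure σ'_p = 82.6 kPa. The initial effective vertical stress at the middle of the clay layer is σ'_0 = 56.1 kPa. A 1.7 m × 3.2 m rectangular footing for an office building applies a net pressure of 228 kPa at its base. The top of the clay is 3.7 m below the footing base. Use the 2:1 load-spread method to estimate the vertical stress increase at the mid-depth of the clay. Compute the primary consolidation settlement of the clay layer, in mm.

S_c ≈ 26.6 mm

Mid-depth of clay below the footing base: z = 3.7 + 6.7/2 = 7.05 m.
Stress increase at mid-clay by the 2:1 spreading method:
Δσ = qBL/((B+z)(L+z)) = 228×1.7×3.2/((1.7+7.05)(3.2+7.05)) = 13.829 kPa
Final effective stress: σ'_f = 56.1 + 13.829 = 69.929 kPa.
σ'_f = 69.929 ≤ σ'_p = 82.6 kPa, so the clay remains overconsolidated and only the recompression index applies:
S_c = C_r·H/(1+e₀)·log₁₀(σ'_f/σ'_0) = 0.082×6.7/1.98×log₁₀(69.929/56.1)
    = 0.27747 × 0.095694 = 0.02655 m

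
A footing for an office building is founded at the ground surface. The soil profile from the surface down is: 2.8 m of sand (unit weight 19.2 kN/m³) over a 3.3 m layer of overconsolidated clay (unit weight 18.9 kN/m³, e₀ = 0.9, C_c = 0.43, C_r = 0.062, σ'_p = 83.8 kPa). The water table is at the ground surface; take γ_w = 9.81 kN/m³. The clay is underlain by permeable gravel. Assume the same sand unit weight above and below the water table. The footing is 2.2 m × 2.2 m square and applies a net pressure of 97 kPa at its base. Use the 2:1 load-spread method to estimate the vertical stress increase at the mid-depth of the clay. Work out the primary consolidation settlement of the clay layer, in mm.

S_c ≈ 10.7 mm

Mid-depth of clay below the ground surface: z = 2.8 + 3.3/2 = 4.45 m.
Total vertical stress at mid-clay: σ_v = 19.2×2.8 + 18.9×1.65 = 84.945 kPa.
Pore pressure: u = 9.81×(4.45 − 0) = 43.655 kPa.
Initial effective stress: σ'_0 = σ_v − u = 84.945 − 43.655 = 41.29 kPa.
Stress increase at mid-clay by the 2:1 spreading method:
Δσ = qBL/((B+z)(L+z)) = 97×2.2×2.2/((2.2+4.45)(2.2+4.45)) = 10.616 kPa
Final effective stress: σ'_f = 41.29 + 10.616 = 51.906 kPa.
σ'_f = 51.906 ≤ σ'_p = 83.8 kPa, so the clay remains overconsolidated and only the recompression index applies:
S_c = C_r·H/(1+e₀)·log₁₀(σ'_f/σ'_0) = 0.062×3.3/1.9×log₁₀(51.906/41.29)
    = 0.10768 × 0.099373 = 0.0107 m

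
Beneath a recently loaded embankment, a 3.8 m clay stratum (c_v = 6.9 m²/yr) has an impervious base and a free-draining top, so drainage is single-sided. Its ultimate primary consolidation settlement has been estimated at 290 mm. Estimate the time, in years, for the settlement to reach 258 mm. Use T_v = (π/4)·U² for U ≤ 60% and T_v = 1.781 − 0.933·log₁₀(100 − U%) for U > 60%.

Drainage path length: H_d = H = 3.8 m (single drainage).
U = S(t)/S_ult = 258/290 = 0.8897.
U > 60%: T_v = 1.781 − 0.933·log₁₀(100 − 88.966) = 0.80811.
t = T_v·H_d²/c_v = 0.80811×3.8²/6.9 = 1.691 years.

t ≈ 1.69 years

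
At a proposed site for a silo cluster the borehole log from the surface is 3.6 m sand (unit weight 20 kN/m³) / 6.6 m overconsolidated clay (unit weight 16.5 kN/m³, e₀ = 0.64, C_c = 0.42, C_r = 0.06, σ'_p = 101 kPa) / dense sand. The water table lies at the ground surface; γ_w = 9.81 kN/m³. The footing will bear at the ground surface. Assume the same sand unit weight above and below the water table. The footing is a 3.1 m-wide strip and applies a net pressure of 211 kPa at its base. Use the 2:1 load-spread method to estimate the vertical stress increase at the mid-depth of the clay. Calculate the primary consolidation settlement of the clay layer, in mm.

Mid-depth of clay below the ground surface: z = 3.6 + 6.6/2 = 6.9 m.
Total vertical stress at mid-clay: σ_v = 20×3.6 + 16.5×3.3 = 126.45 kPa.
Pore pressure: u = 9.81×(6.9 − 0) = 67.689 kPa.
Initial effective stress: σ'_0 = σ_v − u = 126.45 − 67.689 = 58.761 kPa.
Stress increase at mid-clay by the 2:1 spreading method:
Δσ = qB/(B+z) = 211×3.1/(3.1+6.9) = 65.41 kPa
Final effective stress: σ'_f = 58.761 + 65.41 = 124.17 kPa.
σ'_f = 124.17 > σ'_p = 101 kPa, so the stress path crosses the preconsolidation pressure — recompression up to σ'_p, then virgin compression beyond:
S_c = H/(1+e₀)·[C_r·log₁₀(σ'_p/σ'_0) + C_c·log₁₀(σ'_f/σ'_p)]
    = 6.6/1.64 × [0.06×log₁₀(101/58.761) + 0.42×log₁₀(124.17/101)]
    = 4.0244 × [0.014114 + 0.037672] = 0.2084 m

S_c ≈ 208 mm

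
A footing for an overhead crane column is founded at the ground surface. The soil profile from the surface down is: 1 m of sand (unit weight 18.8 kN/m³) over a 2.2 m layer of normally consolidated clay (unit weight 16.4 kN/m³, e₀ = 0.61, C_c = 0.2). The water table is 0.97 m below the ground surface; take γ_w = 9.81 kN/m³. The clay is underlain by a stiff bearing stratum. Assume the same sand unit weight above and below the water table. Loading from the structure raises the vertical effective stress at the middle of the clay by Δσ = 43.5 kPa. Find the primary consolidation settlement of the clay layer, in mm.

Mid-depth of clay below the ground surface: z = 1 + 2.2/2 = 2.1 m.
Total vertical stress at mid-clay: σ_v = 18.8×1 + 16.4×1.1 = 36.84 kPa.
Pore pressure: u = 9.81×(2.1 − 0.97) = 11.085 kPa.
Initial effective stress: σ'_0 = σ_v − u = 36.84 − 11.085 = 25.755 kPa.
Final effective stress: σ'_f = σ'_0 + Δσ = 25.755 + 43.5 = 69.255 kPa.
Normally consolidated clay, so the full stress increment lies on the virgin compression line:
S_c = C_c·H/(1+e₀)·log₁₀(σ'_f/σ'_0) = 0.2×2.2/(1+0.61)×log₁₀(69.255/25.755)
    = 0.27329 × 0.42959 = 0.1174 m

S_c ≈ 117 mm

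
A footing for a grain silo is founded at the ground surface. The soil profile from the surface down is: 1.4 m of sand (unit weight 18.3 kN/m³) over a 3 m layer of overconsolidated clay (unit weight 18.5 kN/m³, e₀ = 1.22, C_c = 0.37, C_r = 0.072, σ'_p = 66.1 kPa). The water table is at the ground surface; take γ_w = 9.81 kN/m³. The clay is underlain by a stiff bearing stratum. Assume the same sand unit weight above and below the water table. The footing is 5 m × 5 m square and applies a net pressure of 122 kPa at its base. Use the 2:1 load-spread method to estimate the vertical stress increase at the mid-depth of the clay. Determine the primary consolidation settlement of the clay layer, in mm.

Mid-depth of clay below the ground surface: z = 1.4 + 3/2 = 2.9 m.
Total vertical stress at mid-clay: σ_v = 18.3×1.4 + 18.5×1.5 = 53.37 kPa.
Pore pressure: u = 9.81×(2.9 − 0) = 28.449 kPa.
Initial effective stress: σ'_0 = σ_v − u = 53.37 − 28.449 = 24.921 kPa.
Stress increase at mid-clay by the 2:1 spreading method:
Δσ = qBL/((B+z)(L+z)) = 122×5×5/((5+2.9)(5+2.9)) = 48.87 kPa
Final effective stress: σ'_f = 24.921 + 48.87 = 73.791 kPa.
σ'_f = 73.791 > σ'_p = 66.1 kPa, so the stress path crosses the preconsolidation pressure — recompression up to σ'_p, then virgin compression beyond:
S_c = H/(1+e₀)·[C_r·log₁₀(σ'_p/σ'_0) + C_c·log₁₀(σ'_f/σ'_p)]
    = 3/2.22 × [0.072×log₁₀(66.1/24.921) + 0.37×log₁₀(73.791/66.1)]
    = 1.3514 × [0.030502 + 0.017687] = 0.06512 m

S_c ≈ 65.1 mm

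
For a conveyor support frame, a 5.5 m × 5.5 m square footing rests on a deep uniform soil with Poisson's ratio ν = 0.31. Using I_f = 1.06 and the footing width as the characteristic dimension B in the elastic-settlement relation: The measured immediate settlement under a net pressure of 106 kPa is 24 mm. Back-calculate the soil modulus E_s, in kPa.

S_e = q·B·(1−ν²)/E_s · I_f  ⇒  E_s = q·B·(1−ν²)·I_f / S_e.
E_s = 106 × 5.5 × 0.9039 × 1.06 / 0.024 = 23270 kPa

E_s ≈ 23300 kPa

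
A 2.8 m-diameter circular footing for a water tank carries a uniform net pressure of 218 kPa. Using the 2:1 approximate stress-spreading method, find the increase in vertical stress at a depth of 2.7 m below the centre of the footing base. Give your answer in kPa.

By the 2:1 method the load spreads at 1 horizontal : 2 vertical, so at depth z the loaded area has grown by z in each plan dimension:
Δσ ≈ qD²/(D+z)² = 218×2.8²/(2.8+2.7)² = 56.5 kPa

Δσ_z ≈ 56.5 kPa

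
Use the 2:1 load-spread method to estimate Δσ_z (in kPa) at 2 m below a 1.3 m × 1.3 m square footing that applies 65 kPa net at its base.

By the 2:1 method the load spreads at 1 horizontal : 2 vertical, so at depth z the loaded area has grown by z in each plan dimension:
Δσ = qBL/((B+z)(L+z)) = 65×1.3×1.3/((1.3+2)(1.3+2)) = 10.087 kPa

Δσ_z ≈ 10.1 kPa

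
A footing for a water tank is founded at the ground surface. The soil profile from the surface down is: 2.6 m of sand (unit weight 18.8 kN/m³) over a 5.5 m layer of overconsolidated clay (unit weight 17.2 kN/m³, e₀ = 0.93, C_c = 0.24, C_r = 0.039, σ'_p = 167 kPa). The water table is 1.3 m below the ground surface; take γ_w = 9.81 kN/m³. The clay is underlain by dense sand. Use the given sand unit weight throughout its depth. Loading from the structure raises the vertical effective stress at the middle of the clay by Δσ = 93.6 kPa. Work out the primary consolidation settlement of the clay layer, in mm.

S_c ≈ 47.2 mm

Mid-depth of clay below the ground surface: z = 2.6 + 5.5/2 = 5.35 m.
Total vertical stress at mid-clay: σ_v = 18.8×2.6 + 17.2×2.75 = 96.18 kPa.
Pore pressure: u = 9.81×(5.35 − 1.3) = 39.73 kPa.
Initial effective stress: σ'_0 = σ_v − u = 96.18 − 39.73 = 56.45 kPa.
Final effective stress: σ'_f = 56.45 + 93.6 = 150.05 kPa.
σ'_f = 150.05 ≤ σ'_p = 167 kPa, so the clay remains overconsolidated and only the recompression index applies:
S_c = C_r·H/(1+e₀)·log₁₀(σ'_f/σ'_0) = 0.039×5.5/1.93×log₁₀(150.05/56.45)
    = 0.11114 × 0.42457 = 0.04719 m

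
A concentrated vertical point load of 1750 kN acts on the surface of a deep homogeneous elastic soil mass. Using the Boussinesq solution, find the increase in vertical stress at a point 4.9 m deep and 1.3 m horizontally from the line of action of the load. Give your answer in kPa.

Δσ_z ≈ 29.4 kPa

Boussinesq vertical stress below a point load on an elastic half-space:
Δσ_z = 3P/(2πz²) · [1 + (r/z)²]^(−5/2)
r/z = 1.3/4.9 = 0.26531; [1+(r/z)²]^(−5/2) = 0.84362.
Δσ_z = 3×1750/(2π×4.9²) × 0.84362 = 34.801 × 0.84362 = 29.36 kPa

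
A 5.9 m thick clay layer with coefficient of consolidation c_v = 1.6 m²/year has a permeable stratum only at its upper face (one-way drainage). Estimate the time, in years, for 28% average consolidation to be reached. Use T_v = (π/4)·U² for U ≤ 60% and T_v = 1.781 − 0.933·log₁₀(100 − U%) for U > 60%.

Drainage path length: H_d = H = 5.9 m (single drainage).
U ≤ 60%: T_v = (π/4)·U² = (π/4)×0.28² = 0.061575.
t = T_v·H_d²/c_v = 0.061575×5.9²/1.6 = 1.34 years.

t ≈ 1.34 years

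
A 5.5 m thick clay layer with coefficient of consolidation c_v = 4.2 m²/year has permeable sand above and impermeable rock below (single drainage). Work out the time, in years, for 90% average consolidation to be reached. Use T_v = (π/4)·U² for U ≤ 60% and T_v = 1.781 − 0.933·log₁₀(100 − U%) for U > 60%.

t ≈ 6.11 years

Drainage path length: H_d = H = 5.5 m (single drainage).
U > 60%: T_v = 1.781 − 0.933·log₁₀(100 − 90) = 0.848.
t = T_v·H_d²/c_v = 0.848×5.5²/4.2 = 6.108 years.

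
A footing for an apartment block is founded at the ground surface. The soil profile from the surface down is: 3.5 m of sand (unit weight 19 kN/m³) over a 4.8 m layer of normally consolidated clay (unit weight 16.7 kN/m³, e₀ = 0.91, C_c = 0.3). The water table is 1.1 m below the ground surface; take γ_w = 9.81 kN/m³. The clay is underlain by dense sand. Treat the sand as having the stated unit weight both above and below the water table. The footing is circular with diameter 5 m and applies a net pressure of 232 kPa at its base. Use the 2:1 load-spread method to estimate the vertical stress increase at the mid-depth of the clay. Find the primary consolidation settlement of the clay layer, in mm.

S_c ≈ 196 mm

Mid-depth of clay below the ground surface: z = 3.5 + 4.8/2 = 5.9 m.
Total vertical stress at mid-clay: σ_v = 19×3.5 + 16.7×2.4 = 106.58 kPa.
Pore pressure: u = 9.81×(5.9 − 1.1) = 47.088 kPa.
Initial effective stress: σ'_0 = σ_v − u = 106.58 − 47.088 = 59.492 kPa.
Stress increase at mid-clay by the 2:1 spreading method:
Δσ ≈ qD²/(D+z)² = 232×5²/(5+5.9)² = 48.817 kPa
Final effective stress: σ'_f = σ'_0 + Δσ = 59.492 + 48.817 = 108.31 kPa.
Normally consolidated clay, so the full stress increment lies on the virgin compression line:
S_c = C_c·H/(1+e₀)·log₁₀(σ'_f/σ'_0) = 0.3×4.8/(1+0.91)×log₁₀(108.31/59.492)
    = 0.75393 × 0.26021 = 0.1962 m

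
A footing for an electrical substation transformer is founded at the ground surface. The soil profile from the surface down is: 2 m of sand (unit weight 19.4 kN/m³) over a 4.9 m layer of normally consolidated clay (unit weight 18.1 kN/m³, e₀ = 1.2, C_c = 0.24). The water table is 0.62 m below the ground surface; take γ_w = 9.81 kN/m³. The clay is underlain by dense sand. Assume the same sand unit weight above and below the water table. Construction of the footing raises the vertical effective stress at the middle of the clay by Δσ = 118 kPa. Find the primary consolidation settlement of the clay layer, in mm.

S_c ≈ 297 mm

Mid-depth of clay below the ground surface: z = 2 + 4.9/2 = 4.45 m.
Total vertical stress at mid-clay: σ_v = 19.4×2 + 18.1×2.45 = 83.145 kPa.
Pore pressure: u = 9.81×(4.45 − 0.62) = 37.572 kPa.
Initial effective stress: σ'_0 = σ_v − u = 83.145 − 37.572 = 45.573 kPa.
Final effective stress: σ'_f = σ'_0 + Δσ = 45.573 + 118 = 163.57 kPa.
Normally consolidated clay, so the full stress increment lies on the virgin compression line:
S_c = C_c·H/(1+e₀)·log₁₀(σ'_f/σ'_0) = 0.24×4.9/(1+1.2)×log₁₀(163.57/45.573)
    = 0.53455 × 0.555 = 0.2967 m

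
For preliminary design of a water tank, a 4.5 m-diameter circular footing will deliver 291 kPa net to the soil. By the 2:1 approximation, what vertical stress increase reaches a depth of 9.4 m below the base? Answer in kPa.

Δσ_z ≈ 30.5 kPa

By the 2:1 method the load spreads at 1 horizontal : 2 vertical, so at depth z the loaded area has grown by z in each plan dimension:
Δσ ≈ qD²/(D+z)² = 291×4.5²/(4.5+9.4)² = 30.499 kPa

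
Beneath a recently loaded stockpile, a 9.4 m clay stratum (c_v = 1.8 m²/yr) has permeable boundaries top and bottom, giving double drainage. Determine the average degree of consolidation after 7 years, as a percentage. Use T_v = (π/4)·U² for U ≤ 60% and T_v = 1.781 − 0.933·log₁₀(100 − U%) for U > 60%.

U ≈ 80.2 %

Drainage path length: H_d = H/2 = 4.7 m (double drainage).
T_v = c_v·t/H_d² = 1.8×7/4.7² = 0.57039.
T_v = 0.57039 corresponds to the U > 60% branch:
U = 1 − 10^((1.781 − T_v)/0.933)/100 = 0.8016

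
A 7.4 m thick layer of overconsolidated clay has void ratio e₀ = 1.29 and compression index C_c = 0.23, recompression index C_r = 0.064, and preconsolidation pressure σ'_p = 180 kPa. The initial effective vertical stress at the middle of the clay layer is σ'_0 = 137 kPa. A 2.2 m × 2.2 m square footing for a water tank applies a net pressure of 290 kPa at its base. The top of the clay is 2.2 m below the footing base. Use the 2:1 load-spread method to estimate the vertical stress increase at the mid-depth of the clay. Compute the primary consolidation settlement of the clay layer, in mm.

Mid-depth of clay below the footing base: z = 2.2 + 7.4/2 = 5.9 m.
Stress increase at mid-clay by the 2:1 spreading method:
Δσ = qBL/((B+z)(L+z)) = 290×2.2×2.2/((2.2+5.9)(2.2+5.9)) = 21.393 kPa
Final effective stress: σ'_f = 137 + 21.393 = 158.39 kPa.
σ'_f = 158.39 ≤ σ'_p = 180 kPa, so the clay remains overconsolidated and only the recompression index applies:
S_c = C_r·H/(1+e₀)·log₁₀(σ'_f/σ'_0) = 0.064×7.4/2.29×log₁₀(158.39/137)
    = 0.20681 × 0.063007 = 0.01303 m

S_c ≈ 13 mm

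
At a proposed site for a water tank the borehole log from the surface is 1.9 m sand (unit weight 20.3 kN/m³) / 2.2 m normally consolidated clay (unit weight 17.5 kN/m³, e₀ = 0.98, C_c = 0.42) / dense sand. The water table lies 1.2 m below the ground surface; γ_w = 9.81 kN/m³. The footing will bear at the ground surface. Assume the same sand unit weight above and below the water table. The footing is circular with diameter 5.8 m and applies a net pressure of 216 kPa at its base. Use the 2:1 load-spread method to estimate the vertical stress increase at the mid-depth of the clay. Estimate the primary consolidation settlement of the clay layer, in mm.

Mid-depth of clay below the ground surface: z = 1.9 + 2.2/2 = 3 m.
Total vertical stress at mid-clay: σ_v = 20.3×1.9 + 17.5×1.1 = 57.82 kPa.
Pore pressure: u = 9.81×(3 − 1.2) = 17.658 kPa.
Initial effective stress: σ'_0 = σ_v − u = 57.82 − 17.658 = 40.162 kPa.
Stress increase at mid-clay by the 2:1 spreading method:
Δσ ≈ qD²/(D+z)² = 216×5.8²/(5.8+3)² = 93.831 kPa
Final effective stress: σ'_f = σ'_0 + Δσ = 40.162 + 93.831 = 133.99 kPa.
Normally consolidated clay, so the full stress increment lies on the virgin compression line:
S_c = C_c·H/(1+e₀)·log₁₀(σ'_f/σ'_0) = 0.42×2.2/(1+0.98)×log₁₀(133.99/40.162)
    = 0.46667 × 0.52326 = 0.2442 m

S_c ≈ 244 mm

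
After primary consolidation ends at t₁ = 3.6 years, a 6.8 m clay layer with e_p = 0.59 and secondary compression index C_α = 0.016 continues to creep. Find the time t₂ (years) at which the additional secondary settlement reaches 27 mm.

t₂ ≈ 8.93 years

S_s = C_α·H/(1+e_p)·log₁₀(t₂/t₁) ⇒ log₁₀(t₂/t₁) = S_s·(1+e_p)/(C_α·H).
log₁₀(t₂/t₁) = 0.027 × (1+0.59) / (0.016×6.8) = 0.3946
t₂ = t₁ × 10^0.3946 = 3.6 × 2.481 = 8.931 years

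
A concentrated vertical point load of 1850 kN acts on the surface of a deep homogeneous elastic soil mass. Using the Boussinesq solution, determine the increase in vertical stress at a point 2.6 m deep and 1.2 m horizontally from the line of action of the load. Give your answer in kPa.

Δσ_z ≈ 80.6 kPa

Boussinesq vertical stress below a point load on an elastic half-space:
Δσ_z = 3P/(2πz²) · [1 + (r/z)²]^(−5/2)
r/z = 1.2/2.6 = 0.46154; [1+(r/z)²]^(−5/2) = 0.61707.
Δσ_z = 3×1850/(2π×2.6²) × 0.61707 = 130.67 × 0.61707 = 80.63 kPa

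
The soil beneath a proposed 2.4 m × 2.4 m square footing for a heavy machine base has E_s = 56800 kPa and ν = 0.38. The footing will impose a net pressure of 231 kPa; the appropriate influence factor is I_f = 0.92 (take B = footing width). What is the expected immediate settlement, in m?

Immediate (elastic) settlement: S_e = q·B·(1−ν²)/E_s · I_f.
S_e = 231 × 2.4 × (1 − 0.38²) / 56800 × 0.92
    = 231 × 2.4 × 0.8556 / 56800 × 0.92
    = 0.007683 m

S_e ≈ 0.00768 m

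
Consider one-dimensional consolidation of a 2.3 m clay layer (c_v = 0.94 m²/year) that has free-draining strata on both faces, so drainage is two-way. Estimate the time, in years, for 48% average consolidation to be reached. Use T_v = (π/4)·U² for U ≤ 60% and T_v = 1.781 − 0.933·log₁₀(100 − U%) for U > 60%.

Drainage path length: H_d = H/2 = 1.15 m (double drainage).
U ≤ 60%: T_v = (π/4)·U² = (π/4)×0.48² = 0.18096.
t = T_v·H_d²/c_v = 0.18096×1.15²/0.94 = 0.2546 years.

t ≈ 0.255 years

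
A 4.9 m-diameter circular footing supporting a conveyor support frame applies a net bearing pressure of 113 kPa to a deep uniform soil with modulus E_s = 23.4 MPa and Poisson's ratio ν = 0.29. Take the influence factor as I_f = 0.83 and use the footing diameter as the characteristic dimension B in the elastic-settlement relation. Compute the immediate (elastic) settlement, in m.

Immediate (elastic) settlement: S_e = q·B·(1−ν²)/E_s · I_f.
E_s = 23.4 MPa = 23400 kPa.
S_e = 113 × 4.9 × (1 − 0.29²) / 23400 × 0.83
    = 113 × 4.9 × 0.9159 / 23400 × 0.83
    = 0.01799 m

S_e ≈ 0.018 m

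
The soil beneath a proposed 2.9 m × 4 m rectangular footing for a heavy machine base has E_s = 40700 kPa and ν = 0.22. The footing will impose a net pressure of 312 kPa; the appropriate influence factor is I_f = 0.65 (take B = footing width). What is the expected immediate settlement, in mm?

S_e ≈ 13.8 mm

Immediate (elastic) settlement: S_e = q·B·(1−ν²)/E_s · I_f.
S_e = 312 × 2.9 × (1 − 0.22²) / 40700 × 0.65
    = 312 × 2.9 × 0.9516 / 40700 × 0.65
    = 0.01375 m = 13.75 mm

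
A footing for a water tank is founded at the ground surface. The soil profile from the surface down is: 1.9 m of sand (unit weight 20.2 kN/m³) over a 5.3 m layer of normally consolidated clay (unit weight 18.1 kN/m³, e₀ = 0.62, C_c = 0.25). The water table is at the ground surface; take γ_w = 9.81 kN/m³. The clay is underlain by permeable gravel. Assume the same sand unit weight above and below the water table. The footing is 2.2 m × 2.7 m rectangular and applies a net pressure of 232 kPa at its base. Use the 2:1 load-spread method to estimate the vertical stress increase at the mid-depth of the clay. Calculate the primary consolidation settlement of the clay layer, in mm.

S_c ≈ 183 mm

Mid-depth of clay below the ground surface: z = 1.9 + 5.3/2 = 4.55 m.
Total vertical stress at mid-clay: σ_v = 20.2×1.9 + 18.1×2.65 = 86.345 kPa.
Pore pressure: u = 9.81×(4.55 − 0) = 44.636 kPa.
Initial effective stress: σ'_0 = σ_v − u = 86.345 − 44.636 = 41.709 kPa.
Stress increase at mid-clay by the 2:1 spreading method:
Δσ = qBL/((B+z)(L+z)) = 232×2.2×2.7/((2.2+4.55)(2.7+4.55)) = 28.16 kPa
Final effective stress: σ'_f = σ'_0 + Δσ = 41.709 + 28.16 = 69.869 kPa.
Normally consolidated clay, so the full stress increment lies on the virgin compression line:
S_c = C_c·H/(1+e₀)·log₁₀(σ'_f/σ'_0) = 0.25×5.3/(1+0.62)×log₁₀(69.869/41.709)
    = 0.8179 × 0.22405 = 0.1833 m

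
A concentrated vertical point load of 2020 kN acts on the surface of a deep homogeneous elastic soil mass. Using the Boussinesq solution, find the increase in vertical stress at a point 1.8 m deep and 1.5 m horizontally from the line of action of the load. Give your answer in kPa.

Δσ_z ≈ 79.7 kPa

Boussinesq vertical stress below a point load on an elastic half-space:
Δσ_z = 3P/(2πz²) · [1 + (r/z)²]^(−5/2)
r/z = 1.5/1.8 = 0.83333; [1+(r/z)²]^(−5/2) = 0.26757.
Δσ_z = 3×2020/(2π×1.8²) × 0.26757 = 297.68 × 0.26757 = 79.65 kPa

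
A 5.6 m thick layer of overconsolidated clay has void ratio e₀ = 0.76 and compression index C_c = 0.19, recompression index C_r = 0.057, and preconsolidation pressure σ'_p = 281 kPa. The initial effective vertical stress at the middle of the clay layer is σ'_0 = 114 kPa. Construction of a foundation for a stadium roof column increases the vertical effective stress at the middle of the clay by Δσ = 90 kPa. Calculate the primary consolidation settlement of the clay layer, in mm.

Final effective stress: σ'_f = 114 + 90 = 204 kPa.
σ'_f = 204 ≤ σ'_p = 281 kPa, so the clay remains overconsolidated and only the recompression index applies:
S_c = C_r·H/(1+e₀)·log₁₀(σ'_f/σ'_0) = 0.057×5.6/1.76×log₁₀(204/114)
    = 0.18136 × 0.25273 = 0.04584 m

S_c ≈ 45.8 mm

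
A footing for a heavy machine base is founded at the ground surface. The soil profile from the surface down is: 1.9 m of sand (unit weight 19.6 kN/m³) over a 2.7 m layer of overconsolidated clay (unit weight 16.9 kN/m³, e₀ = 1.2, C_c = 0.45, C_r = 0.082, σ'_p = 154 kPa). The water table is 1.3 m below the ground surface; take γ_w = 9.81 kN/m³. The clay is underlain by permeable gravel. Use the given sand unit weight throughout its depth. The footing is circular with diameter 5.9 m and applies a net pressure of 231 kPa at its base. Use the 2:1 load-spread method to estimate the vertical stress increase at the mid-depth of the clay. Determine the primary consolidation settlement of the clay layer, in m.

Mid-depth of clay below the ground surface: z = 1.9 + 2.7/2 = 3.25 m.
Total vertical stress at mid-clay: σ_v = 19.6×1.9 + 16.9×1.35 = 60.055 kPa.
Pore pressure: u = 9.81×(3.25 − 1.3) = 19.13 kPa.
Initial effective stress: σ'_0 = σ_v − u = 60.055 − 19.13 = 40.925 kPa.
Stress increase at mid-clay by the 2:1 spreading method:
Δσ ≈ qD²/(D+z)² = 231×5.9²/(5.9+3.25)² = 96.045 kPa
Final effective stress: σ'_f = 40.925 + 96.045 = 136.97 kPa.
σ'_f = 136.97 ≤ σ'_p = 154 kPa, so the clay remains overconsolidated and only the recompression index applies:
S_c = C_r·H/(1+e₀)·log₁₀(σ'_f/σ'_0) = 0.082×2.7/2.2×log₁₀(136.97/40.925)
    = 0.10064 × 0.52464 = 0.0528 m

S_c ≈ 0.0528 m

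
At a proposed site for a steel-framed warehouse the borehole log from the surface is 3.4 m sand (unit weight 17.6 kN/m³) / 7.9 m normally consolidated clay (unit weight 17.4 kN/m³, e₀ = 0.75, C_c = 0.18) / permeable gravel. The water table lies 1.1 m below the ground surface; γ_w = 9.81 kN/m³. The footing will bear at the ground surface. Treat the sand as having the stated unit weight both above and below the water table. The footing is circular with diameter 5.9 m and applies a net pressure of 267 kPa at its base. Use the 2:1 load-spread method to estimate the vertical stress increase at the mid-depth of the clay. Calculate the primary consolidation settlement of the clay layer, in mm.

Mid-depth of clay below the ground surface: z = 3.4 + 7.9/2 = 7.35 m.
Total vertical stress at mid-clay: σ_v = 17.6×3.4 + 17.4×3.95 = 128.57 kPa.
Pore pressure: u = 9.81×(7.35 − 1.1) = 61.312 kPa.
Initial effective stress: σ'_0 = σ_v − u = 128.57 − 61.312 = 67.258 kPa.
Stress increase at mid-clay by the 2:1 spreading method:
Δσ ≈ qD²/(D+z)² = 267×5.9²/(5.9+7.35)² = 52.94 kPa
Final effective stress: σ'_f = σ'_0 + Δσ = 67.258 + 52.94 = 120.2 kPa.
Normally consolidated clay, so the full stress increment lies on the virgin compression line:
S_c = C_c·H/(1+e₀)·log₁₀(σ'_f/σ'_0) = 0.18×7.9/(1+0.75)×log₁₀(120.2/67.258)
    = 0.81257 × 0.25216 = 0.2049 m

S_c ≈ 205 mm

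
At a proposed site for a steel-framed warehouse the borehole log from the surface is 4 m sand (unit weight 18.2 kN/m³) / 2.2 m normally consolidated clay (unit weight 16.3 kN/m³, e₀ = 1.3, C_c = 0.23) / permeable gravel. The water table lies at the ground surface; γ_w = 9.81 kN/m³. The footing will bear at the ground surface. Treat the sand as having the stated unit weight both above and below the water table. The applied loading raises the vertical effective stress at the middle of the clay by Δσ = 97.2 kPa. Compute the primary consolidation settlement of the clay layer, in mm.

Mid-depth of clay below the ground surface: z = 4 + 2.2/2 = 5.1 m.
Total vertical stress at mid-clay: σ_v = 18.2×4 + 16.3×1.1 = 90.73 kPa.
Pore pressure: u = 9.81×(5.1 − 0) = 50.031 kPa.
Initial effective stress: σ'_0 = σ_v − u = 90.73 − 50.031 = 40.699 kPa.
Final effective stress: σ'_f = σ'_0 + Δσ = 40.699 + 97.2 = 137.9 kPa.
Normally consolidated clay, so the full stress increment lies on the virgin compression line:
S_c = C_c·H/(1+e₀)·log₁₀(σ'_f/σ'_0) = 0.23×2.2/(1+1.3)×log₁₀(137.9/40.699)
    = 0.22 × 0.52998 = 0.1166 m

S_c ≈ 117 mm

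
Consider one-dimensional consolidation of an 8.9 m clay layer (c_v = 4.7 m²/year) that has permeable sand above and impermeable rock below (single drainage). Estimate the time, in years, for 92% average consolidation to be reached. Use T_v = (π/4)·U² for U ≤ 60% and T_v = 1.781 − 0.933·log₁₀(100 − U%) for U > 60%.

Drainage path length: H_d = H = 8.9 m (single drainage).
U > 60%: T_v = 1.781 − 0.933·log₁₀(100 − 92) = 0.93842.
t = T_v·H_d²/c_v = 0.93842×8.9²/4.7 = 15.82 years.

t ≈ 15.8 years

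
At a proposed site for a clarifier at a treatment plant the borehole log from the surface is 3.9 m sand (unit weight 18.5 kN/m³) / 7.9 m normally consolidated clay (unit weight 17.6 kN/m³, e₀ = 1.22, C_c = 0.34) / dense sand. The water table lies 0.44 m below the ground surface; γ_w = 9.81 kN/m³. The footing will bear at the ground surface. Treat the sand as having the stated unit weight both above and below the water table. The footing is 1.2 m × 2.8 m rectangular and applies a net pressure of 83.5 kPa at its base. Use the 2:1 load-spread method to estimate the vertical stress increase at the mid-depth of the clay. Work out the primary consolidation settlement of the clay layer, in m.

Mid-depth of clay below the ground surface: z = 3.9 + 7.9/2 = 7.85 m.
Total vertical stress at mid-clay: σ_v = 18.5×3.9 + 17.6×3.95 = 141.67 kPa.
Pore pressure: u = 9.81×(7.85 − 0.44) = 72.692 kPa.
Initial effective stress: σ'_0 = σ_v − u = 141.67 − 72.692 = 68.978 kPa.
Stress increase at mid-clay by the 2:1 spreading method:
Δσ = qBL/((B+z)(L+z)) = 83.5×1.2×2.8/((1.2+7.85)(2.8+7.85)) = 2.9109 kPa
Final effective stress: σ'_f = σ'_0 + Δσ = 68.978 + 2.9109 = 71.889 kPa.
Normally consolidated clay, so the full stress increment lies on the virgin compression line:
S_c = C_c·H/(1+e₀)·log₁₀(σ'_f/σ'_0) = 0.34×7.9/(1+1.22)×log₁₀(71.889/68.978)
    = 1.2099 × 0.017952 = 0.02172 m

S_c ≈ 0.0217 m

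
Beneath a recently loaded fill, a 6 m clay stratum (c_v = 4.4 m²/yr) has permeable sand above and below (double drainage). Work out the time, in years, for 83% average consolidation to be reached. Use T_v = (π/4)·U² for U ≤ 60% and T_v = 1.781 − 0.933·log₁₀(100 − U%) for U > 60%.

t ≈ 1.29 years

Drainage path length: H_d = H/2 = 3 m (double drainage).
U > 60%: T_v = 1.781 − 0.933·log₁₀(100 − 83) = 0.63299.
t = T_v·H_d²/c_v = 0.63299×3²/4.4 = 1.295 years.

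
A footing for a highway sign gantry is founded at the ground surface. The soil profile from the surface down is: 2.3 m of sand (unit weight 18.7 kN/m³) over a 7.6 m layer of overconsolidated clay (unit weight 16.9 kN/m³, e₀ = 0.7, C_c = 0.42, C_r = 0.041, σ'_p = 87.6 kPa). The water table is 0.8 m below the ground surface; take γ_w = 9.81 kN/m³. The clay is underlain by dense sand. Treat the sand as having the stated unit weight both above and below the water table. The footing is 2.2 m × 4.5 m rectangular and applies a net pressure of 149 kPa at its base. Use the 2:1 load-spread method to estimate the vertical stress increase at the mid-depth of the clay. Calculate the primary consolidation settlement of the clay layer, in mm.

Mid-depth of clay below the ground surface: z = 2.3 + 7.6/2 = 6.1 m.
Total vertical stress at mid-clay: σ_v = 18.7×2.3 + 16.9×3.8 = 107.23 kPa.
Pore pressure: u = 9.81×(6.1 − 0.8) = 51.993 kPa.
Initial effective stress: σ'_0 = σ_v − u = 107.23 − 51.993 = 55.237 kPa.
Stress increase at mid-clay by the 2:1 spreading method:
Δσ = qBL/((B+z)(L+z)) = 149×2.2×4.5/((2.2+6.1)(4.5+6.1)) = 16.766 kPa
Final effective stress: σ'_f = 55.237 + 16.766 = 72.003 kPa.
σ'_f = 72.003 ≤ σ'_p = 87.6 kPa, so the clay remains overconsolidated and only the recompression index applies:
S_c = C_r·H/(1+e₀)·log₁₀(σ'_f/σ'_0) = 0.041×7.6/1.7×log₁₀(72.003/55.237)
    = 0.18329 × 0.11512 = 0.0211 m

S_c ≈ 21.1 mm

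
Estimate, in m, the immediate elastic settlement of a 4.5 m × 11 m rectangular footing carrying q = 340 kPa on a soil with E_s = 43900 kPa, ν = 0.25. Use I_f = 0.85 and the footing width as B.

Immediate (elastic) settlement: S_e = q·B·(1−ν²)/E_s · I_f.
S_e = 340 × 4.5 × (1 − 0.25²) / 43900 × 0.85
    = 340 × 4.5 × 0.9375 / 43900 × 0.85
    = 0.02777 m

S_e ≈ 0.0278 m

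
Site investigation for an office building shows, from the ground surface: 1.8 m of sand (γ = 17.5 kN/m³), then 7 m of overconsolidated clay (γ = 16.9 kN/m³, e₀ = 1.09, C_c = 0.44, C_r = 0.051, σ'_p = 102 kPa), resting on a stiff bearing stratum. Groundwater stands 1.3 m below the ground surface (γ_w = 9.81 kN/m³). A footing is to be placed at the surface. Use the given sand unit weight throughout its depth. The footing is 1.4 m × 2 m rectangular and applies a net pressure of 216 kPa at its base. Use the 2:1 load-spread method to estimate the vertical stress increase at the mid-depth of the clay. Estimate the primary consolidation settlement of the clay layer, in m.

Mid-depth of clay below the ground surface: z = 1.8 + 7/2 = 5.3 m.
Total vertical stress at mid-clay: σ_v = 17.5×1.8 + 16.9×3.5 = 90.65 kPa.
Pore pressure: u = 9.81×(5.3 − 1.3) = 39.24 kPa.
Initial effective stress: σ'_0 = σ_v − u = 90.65 − 39.24 = 51.41 kPa.
Stress increase at mid-clay by the 2:1 spreading method:
Δσ = qBL/((B+z)(L+z)) = 216×1.4×2/((1.4+5.3)(2+5.3)) = 12.366 kPa
Final effective stress: σ'_f = 51.41 + 12.366 = 63.776 kPa.
σ'_f = 63.776 ≤ σ'_p = 102 kPa, so the clay remains overconsolidated and only the recompression index applies:
S_c = C_r·H/(1+e₀)·log₁₀(σ'_f/σ'_0) = 0.051×7/2.09×log₁₀(63.776/51.41)
    = 0.17081 × 0.09361 = 0.01599 m

S_c ≈ 0.016 m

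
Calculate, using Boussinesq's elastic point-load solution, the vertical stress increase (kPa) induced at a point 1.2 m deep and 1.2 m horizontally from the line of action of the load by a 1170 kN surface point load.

Δσ_z ≈ 68.6 kPa

Boussinesq vertical stress below a point load on an elastic half-space:
Δσ_z = 3P/(2πz²) · [1 + (r/z)²]^(−5/2)
r/z = 1.2/1.2 = 1; [1+(r/z)²]^(−5/2) = 0.17678.
Δσ_z = 3×1170/(2π×1.2²) × 0.17678 = 387.94 × 0.17678 = 68.58 kPa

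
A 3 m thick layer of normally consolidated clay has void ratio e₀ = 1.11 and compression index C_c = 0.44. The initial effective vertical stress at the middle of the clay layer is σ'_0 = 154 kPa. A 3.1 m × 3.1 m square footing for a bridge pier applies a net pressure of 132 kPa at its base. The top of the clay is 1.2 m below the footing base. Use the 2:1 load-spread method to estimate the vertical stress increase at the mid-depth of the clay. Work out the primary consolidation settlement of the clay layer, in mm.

Mid-depth of clay below the footing base: z = 1.2 + 3/2 = 2.7 m.
Stress increase at mid-clay by the 2:1 spreading method:
Δσ = qBL/((B+z)(L+z)) = 132×3.1×3.1/((3.1+2.7)(3.1+2.7)) = 37.709 kPa
Final effective stress: σ'_f = σ'_0 + Δσ = 154 + 37.709 = 191.71 kPa.
Normally consolidated clay, so the full stress increment lies on the virgin compression line:
S_c = C_c·H/(1+e₀)·log₁₀(σ'_f/σ'_0) = 0.44×3/(1+1.11)×log₁₀(191.71/154)
    = 0.62559 × 0.095124 = 0.05951 m

S_c ≈ 59.5 mm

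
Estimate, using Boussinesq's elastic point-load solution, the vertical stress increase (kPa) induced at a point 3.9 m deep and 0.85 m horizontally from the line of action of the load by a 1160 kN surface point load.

Boussinesq vertical stress below a point load on an elastic half-space:
Δσ_z = 3P/(2πz²) · [1 + (r/z)²]^(−5/2)
r/z = 0.85/3.9 = 0.21795; [1+(r/z)²]^(−5/2) = 0.89046.
Δσ_z = 3×1160/(2π×3.9²) × 0.89046 = 36.414 × 0.89046 = 32.43 kPa

Δσ_z ≈ 32.4 kPa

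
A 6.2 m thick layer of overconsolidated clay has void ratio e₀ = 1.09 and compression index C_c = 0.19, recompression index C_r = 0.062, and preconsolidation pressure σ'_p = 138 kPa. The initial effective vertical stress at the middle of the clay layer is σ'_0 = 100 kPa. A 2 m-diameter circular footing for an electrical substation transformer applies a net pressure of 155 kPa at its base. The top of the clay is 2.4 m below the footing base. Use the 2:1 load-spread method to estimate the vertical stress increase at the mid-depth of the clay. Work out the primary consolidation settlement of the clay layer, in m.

Mid-depth of clay below the footing base: z = 2.4 + 6.2/2 = 5.5 m.
Stress increase at mid-clay by the 2:1 spreading method:
Δσ ≈ qD²/(D+z)² = 155×2²/(2+5.5)² = 11.022 kPa
Final effective stress: σ'_f = 100 + 11.022 = 111.02 kPa.
σ'_f = 111.02 ≤ σ'_p = 138 kPa, so the clay remains overconsolidated and only the recompression index applies:
S_c = C_r·H/(1+e₀)·log₁₀(σ'_f/σ'_0) = 0.062×6.2/2.09×log₁₀(111.02/100)
    = 0.18392 × 0.045401 = 0.00835 m

S_c ≈ 0.00835 m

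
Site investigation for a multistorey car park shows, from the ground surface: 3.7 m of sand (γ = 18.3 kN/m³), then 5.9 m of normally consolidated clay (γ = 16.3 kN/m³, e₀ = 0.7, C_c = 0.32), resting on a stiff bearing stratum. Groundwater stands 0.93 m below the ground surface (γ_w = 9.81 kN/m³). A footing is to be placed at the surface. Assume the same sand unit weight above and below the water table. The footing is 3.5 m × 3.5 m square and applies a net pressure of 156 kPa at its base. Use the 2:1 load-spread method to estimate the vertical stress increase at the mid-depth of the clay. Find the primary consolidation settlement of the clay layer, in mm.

S_c ≈ 131 mm

Mid-depth of clay below the ground surface: z = 3.7 + 5.9/2 = 6.65 m.
Total vertical stress at mid-clay: σ_v = 18.3×3.7 + 16.3×2.95 = 115.8 kPa.
Pore pressure: u = 9.81×(6.65 − 0.93) = 56.113 kPa.
Initial effective stress: σ'_0 = σ_v − u = 115.8 − 56.113 = 59.687 kPa.
Stress increase at mid-clay by the 2:1 spreading method:
Δσ = qBL/((B+z)(L+z)) = 156×3.5×3.5/((3.5+6.65)(3.5+6.65)) = 18.549 kPa
Final effective stress: σ'_f = σ'_0 + Δσ = 59.687 + 18.549 = 78.236 kPa.
Normally consolidated clay, so the full stress increment lies on the virgin compression line:
S_c = C_c·H/(1+e₀)·log₁₀(σ'_f/σ'_0) = 0.32×5.9/(1+0.7)×log₁₀(78.236/59.687)
    = 1.1106 × 0.11753 = 0.1305 m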